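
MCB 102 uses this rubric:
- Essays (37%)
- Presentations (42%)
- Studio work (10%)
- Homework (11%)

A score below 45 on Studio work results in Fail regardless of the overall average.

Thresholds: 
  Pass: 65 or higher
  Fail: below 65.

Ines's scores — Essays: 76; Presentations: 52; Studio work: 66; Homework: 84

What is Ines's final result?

Pass

Studio work score 66 ≥ 45: minimum met.
Weighted total:
  Essays 76 × 0.37 = 28.12
  Presentations 52 × 0.42 = 21.84
  Studio work 66 × 0.1 = 6.6
  Homework 84 × 0.11 = 9.24
Sum = 65.8
65.8 ≥ 65 → Pass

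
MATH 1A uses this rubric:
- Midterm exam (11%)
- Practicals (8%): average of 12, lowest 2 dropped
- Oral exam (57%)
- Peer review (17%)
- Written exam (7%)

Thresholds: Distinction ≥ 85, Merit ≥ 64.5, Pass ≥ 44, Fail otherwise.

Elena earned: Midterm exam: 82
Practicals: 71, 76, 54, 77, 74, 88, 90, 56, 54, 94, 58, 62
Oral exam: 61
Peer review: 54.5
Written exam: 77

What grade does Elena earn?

Practicals: drop 54, 54 → average of remaining 10 = 746/10 = 74.6
Weighted total:
  Midterm exam 82 × 0.11 = 9.02
  Practicals 74.6 × 0.08 = 5.968
  Oral exam 61 × 0.57 = 34.77
  Peer review 54.5 × 0.17 = 9.265
  Written exam 77 × 0.07 = 5.39
Sum = 64.413
64.413 is ≥ 44 and < 64.5 → Pass

Pass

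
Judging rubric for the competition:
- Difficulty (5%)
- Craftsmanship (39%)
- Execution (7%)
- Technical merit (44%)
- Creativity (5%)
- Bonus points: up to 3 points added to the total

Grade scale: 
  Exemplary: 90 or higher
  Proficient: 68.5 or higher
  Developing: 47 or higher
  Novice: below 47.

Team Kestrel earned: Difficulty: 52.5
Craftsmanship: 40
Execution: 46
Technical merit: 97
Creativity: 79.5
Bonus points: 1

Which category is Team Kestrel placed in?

Proficient

Weighted total:
  Difficulty 52.5 × 0.05 = 2.625
  Craftsmanship 40 × 0.39 = 15.6
  Execution 46 × 0.07 = 3.22
  Technical merit 97 × 0.44 = 42.68
  Creativity 79.5 × 0.05 = 3.975
Sum = 68.1
Bonus points: 68.1 + 1 = 69.1
69.1 is ≥ 68.5 and < 90 → Proficient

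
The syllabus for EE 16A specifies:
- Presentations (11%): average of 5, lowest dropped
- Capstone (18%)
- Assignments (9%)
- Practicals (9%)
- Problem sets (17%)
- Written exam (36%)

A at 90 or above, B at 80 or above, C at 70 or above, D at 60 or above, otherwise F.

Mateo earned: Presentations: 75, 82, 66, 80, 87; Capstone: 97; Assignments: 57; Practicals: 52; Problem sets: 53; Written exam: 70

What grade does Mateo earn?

Presentations: drop 66 → average of remaining 4 = 324/4 = 81
Weighted total:
  Presentations 81 × 0.11 = 8.91
  Capstone 97 × 0.18 = 17.46
  Assignments 57 × 0.09 = 5.13
  Practicals 52 × 0.09 = 4.68
  Problem sets 53 × 0.17 = 9.01
  Written exam 70 × 0.36 = 25.2
Sum = 70.39
70.39 is ≥ 70 and < 80 → C

C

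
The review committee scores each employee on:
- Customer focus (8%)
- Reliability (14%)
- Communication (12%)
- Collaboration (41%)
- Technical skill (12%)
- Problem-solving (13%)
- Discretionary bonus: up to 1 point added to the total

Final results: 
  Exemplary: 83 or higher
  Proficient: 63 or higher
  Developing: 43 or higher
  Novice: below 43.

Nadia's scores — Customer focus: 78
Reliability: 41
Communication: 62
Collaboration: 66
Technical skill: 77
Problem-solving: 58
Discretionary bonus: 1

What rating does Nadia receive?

Weighted total:
  Customer focus 78 × 0.08 = 6.24
  Reliability 41 × 0.14 = 5.74
  Communication 62 × 0.12 = 7.44
  Collaboration 66 × 0.41 = 27.06
  Technical skill 77 × 0.12 = 9.24
  Problem-solving 58 × 0.13 = 7.54
Sum = 63.26
Discretionary bonus: 63.26 + 1 = 64.26
64.26 is ≥ 63 and < 83 → Proficient

Proficient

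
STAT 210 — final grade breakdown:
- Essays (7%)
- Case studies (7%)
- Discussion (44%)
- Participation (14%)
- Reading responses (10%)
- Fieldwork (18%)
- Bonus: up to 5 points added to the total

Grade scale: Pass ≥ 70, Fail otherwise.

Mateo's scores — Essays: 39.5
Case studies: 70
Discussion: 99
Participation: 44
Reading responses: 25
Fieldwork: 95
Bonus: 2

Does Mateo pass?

Weighted total:
  Essays 39.5 × 0.07 = 2.765
  Case studies 70 × 0.07 = 4.9
  Discussion 99 × 0.44 = 43.56
  Participation 44 × 0.14 = 6.16
  Reading responses 25 × 0.1 = 2.5
  Fieldwork 95 × 0.18 = 17.1
Sum = 76.985
Bonus: 76.985 + 2 = 78.985
78.985 ≥ 70 → Pass

Pass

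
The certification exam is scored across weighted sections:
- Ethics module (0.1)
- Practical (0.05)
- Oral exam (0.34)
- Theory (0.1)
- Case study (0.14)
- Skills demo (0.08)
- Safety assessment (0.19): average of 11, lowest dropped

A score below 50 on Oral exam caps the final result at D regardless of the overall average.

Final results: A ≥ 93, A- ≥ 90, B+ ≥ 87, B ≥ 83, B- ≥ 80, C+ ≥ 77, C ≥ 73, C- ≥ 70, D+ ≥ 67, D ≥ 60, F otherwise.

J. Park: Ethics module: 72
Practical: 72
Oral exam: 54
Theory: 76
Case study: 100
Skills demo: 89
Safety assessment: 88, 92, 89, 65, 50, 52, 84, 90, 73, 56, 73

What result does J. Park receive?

Safety assessment: drop 50 → average of remaining 10 = 762/10 = 76.2
Oral exam score 54 ≥ 50: minimum met.
Weighted total:
  Ethics module 72 × 0.1 = 7.2
  Practical 72 × 0.05 = 3.6
  Oral exam 54 × 0.34 = 18.36
  Theory 76 × 0.1 = 7.6
  Case study 100 × 0.14 = 14
  Skills demo 89 × 0.08 = 7.12
  Safety assessment 76.2 × 0.19 = 14.478
Sum = 72.358
72.358 is ≥ 70 and < 73 → C-

C-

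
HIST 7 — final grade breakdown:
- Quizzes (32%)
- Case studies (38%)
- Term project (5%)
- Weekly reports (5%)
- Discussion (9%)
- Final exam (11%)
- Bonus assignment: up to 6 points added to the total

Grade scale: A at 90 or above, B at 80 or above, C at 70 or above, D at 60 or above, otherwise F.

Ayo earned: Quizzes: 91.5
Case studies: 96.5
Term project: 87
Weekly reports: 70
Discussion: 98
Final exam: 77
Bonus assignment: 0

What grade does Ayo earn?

A

Weighted total:
  Quizzes 91.5 × 0.32 = 29.28
  Case studies 96.5 × 0.38 = 36.67
  Term project 87 × 0.05 = 4.35
  Weekly reports 70 × 0.05 = 3.5
  Discussion 98 × 0.09 = 8.82
  Final exam 77 × 0.11 = 8.47
Sum = 91.09
Bonus assignment: 91.09 + 0 = 91.09
91.09 ≥ 90 → A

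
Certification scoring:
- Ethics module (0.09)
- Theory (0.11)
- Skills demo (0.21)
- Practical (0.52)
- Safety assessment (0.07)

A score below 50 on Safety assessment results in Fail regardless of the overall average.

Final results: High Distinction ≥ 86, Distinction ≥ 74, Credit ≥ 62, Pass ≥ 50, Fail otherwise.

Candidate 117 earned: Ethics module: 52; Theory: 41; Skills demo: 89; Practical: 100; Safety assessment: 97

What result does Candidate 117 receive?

High Distinction

Safety assessment score 97 ≥ 50: minimum met.
Weighted total:
  Ethics module 52 × 0.09 = 4.68
  Theory 41 × 0.11 = 4.51
  Skills demo 89 × 0.21 = 18.69
  Practical 100 × 0.52 = 52
  Safety assessment 97 × 0.07 = 6.79
Sum = 86.67
86.67 ≥ 86 → High Distinction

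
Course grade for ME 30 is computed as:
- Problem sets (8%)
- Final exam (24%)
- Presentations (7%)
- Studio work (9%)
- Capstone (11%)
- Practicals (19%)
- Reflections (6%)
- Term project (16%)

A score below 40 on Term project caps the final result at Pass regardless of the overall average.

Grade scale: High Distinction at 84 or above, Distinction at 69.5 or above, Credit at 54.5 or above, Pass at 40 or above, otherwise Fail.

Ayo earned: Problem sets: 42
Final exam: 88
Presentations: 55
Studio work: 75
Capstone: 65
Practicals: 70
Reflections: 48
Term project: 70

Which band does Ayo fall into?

Term project score 70 ≥ 40: minimum met.
Weighted total:
  Problem sets 42 × 0.08 = 3.36
  Final exam 88 × 0.24 = 21.12
  Presentations 55 × 0.07 = 3.85
  Studio work 75 × 0.09 = 6.75
  Capstone 65 × 0.11 = 7.15
  Practicals 70 × 0.19 = 13.3
  Reflections 48 × 0.06 = 2.88
  Term project 70 × 0.16 = 11.2
Sum = 69.61
69.61 is ≥ 69.5 and < 84 → Distinction

Distinction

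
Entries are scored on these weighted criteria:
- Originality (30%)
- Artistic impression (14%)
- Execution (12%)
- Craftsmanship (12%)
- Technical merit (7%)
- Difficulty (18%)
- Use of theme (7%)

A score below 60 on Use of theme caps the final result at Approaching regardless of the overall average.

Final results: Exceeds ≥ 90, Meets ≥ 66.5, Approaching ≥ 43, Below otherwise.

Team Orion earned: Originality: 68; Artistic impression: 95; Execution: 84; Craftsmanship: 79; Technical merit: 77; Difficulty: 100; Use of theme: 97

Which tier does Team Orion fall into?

Use of theme score 97 ≥ 60: minimum met.
Weighted total:
  Originality 68 × 0.3 = 20.4
  Artistic impression 95 × 0.14 = 13.3
  Execution 84 × 0.12 = 10.08
  Craftsmanship 79 × 0.12 = 9.48
  Technical merit 77 × 0.07 = 5.39
  Difficulty 100 × 0.18 = 18
  Use of theme 97 × 0.07 = 6.79
Sum = 83.44
83.44 is ≥ 66.5 and < 90 → Meets

Meets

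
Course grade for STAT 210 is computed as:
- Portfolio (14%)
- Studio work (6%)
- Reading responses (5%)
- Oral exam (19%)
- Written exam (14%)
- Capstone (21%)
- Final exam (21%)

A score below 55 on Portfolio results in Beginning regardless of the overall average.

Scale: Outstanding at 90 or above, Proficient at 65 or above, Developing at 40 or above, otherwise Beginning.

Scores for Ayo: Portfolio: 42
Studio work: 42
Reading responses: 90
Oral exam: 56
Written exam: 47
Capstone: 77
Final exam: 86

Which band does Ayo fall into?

Portfolio score 42 < 55: minimum not met.
Weighted total:
  Portfolio 42 × 0.14 = 5.88
  Studio work 42 × 0.06 = 2.52
  Reading responses 90 × 0.05 = 4.5
  Oral exam 56 × 0.19 = 10.64
  Written exam 47 × 0.14 = 6.58
  Capstone 77 × 0.21 = 16.17
  Final exam 86 × 0.21 = 18.06
Sum = 64.35
Because the Portfolio minimum was not met, the result is Beginning.

Beginning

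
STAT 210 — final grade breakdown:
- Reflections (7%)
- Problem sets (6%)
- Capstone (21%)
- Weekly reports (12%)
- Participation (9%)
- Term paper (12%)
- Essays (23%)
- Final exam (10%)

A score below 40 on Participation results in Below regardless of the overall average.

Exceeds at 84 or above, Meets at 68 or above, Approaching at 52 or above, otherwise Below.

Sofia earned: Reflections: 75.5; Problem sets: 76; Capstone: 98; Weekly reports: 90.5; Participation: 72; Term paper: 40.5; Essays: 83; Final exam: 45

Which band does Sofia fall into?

Meets

Participation score 72 ≥ 40: minimum met.
Weighted total:
  Reflections 75.5 × 0.07 = 5.285
  Problem sets 76 × 0.06 = 4.56
  Capstone 98 × 0.21 = 20.58
  Weekly reports 90.5 × 0.12 = 10.86
  Participation 72 × 0.09 = 6.48
  Term paper 40.5 × 0.12 = 4.86
  Essays 83 × 0.23 = 19.09
  Final exam 45 × 0.1 = 4.5
Sum = 76.215
76.215 is ≥ 68 and < 84 → Meets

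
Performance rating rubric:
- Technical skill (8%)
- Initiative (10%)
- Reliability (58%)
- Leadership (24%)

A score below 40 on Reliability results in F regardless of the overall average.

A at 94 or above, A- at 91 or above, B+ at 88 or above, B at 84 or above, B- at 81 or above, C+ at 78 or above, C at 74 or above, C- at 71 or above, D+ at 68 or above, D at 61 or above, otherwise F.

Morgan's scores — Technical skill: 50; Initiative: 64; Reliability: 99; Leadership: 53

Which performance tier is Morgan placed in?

C+

Reliability score 99 ≥ 40: minimum met.
Weighted total:
  Technical skill 50 × 0.08 = 4
  Initiative 64 × 0.1 = 6.4
  Reliability 99 × 0.58 = 57.42
  Leadership 53 × 0.24 = 12.72
Sum = 80.54
80.54 is ≥ 78 and < 81 → C+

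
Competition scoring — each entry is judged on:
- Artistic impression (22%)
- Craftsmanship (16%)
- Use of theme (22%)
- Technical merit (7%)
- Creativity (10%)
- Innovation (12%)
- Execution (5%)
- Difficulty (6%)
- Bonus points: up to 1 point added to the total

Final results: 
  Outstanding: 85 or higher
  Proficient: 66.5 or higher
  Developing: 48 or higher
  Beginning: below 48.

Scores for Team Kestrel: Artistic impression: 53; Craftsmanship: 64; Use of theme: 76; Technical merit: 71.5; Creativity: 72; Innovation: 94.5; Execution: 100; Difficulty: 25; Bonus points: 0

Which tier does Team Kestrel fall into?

Weighted total:
  Artistic impression 53 × 0.22 = 11.66
  Craftsmanship 64 × 0.16 = 10.24
  Use of theme 76 × 0.22 = 16.72
  Technical merit 71.5 × 0.07 = 5.005
  Creativity 72 × 0.1 = 7.2
  Innovation 94.5 × 0.12 = 11.34
  Execution 100 × 0.05 = 5
  Difficulty 25 × 0.06 = 1.5
Sum = 68.665
Bonus points: 68.665 + 0 = 68.665
68.665 is ≥ 66.5 and < 85 → Proficient

Proficient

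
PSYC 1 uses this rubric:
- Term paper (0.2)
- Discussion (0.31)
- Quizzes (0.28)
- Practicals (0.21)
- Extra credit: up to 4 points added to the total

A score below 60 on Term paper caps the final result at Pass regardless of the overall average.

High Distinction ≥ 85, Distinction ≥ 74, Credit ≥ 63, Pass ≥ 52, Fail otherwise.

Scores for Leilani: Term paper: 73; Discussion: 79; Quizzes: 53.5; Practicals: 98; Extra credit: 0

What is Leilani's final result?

Term paper score 73 ≥ 60: minimum met.
Weighted total:
  Term paper 73 × 0.2 = 14.6
  Discussion 79 × 0.31 = 24.49
  Quizzes 53.5 × 0.28 = 14.98
  Practicals 98 × 0.21 = 20.58
Sum = 74.65
Extra credit: 74.65 + 0 = 74.65
74.65 is ≥ 74 and < 85 → Distinction

Distinction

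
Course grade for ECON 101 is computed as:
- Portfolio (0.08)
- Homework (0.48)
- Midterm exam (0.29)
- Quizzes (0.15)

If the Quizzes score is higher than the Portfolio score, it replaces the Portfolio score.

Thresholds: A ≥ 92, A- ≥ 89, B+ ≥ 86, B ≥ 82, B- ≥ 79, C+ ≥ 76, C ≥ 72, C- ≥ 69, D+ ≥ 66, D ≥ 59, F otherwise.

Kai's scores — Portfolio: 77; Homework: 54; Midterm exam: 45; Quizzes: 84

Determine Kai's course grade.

F

Quizzes (84) > Portfolio (77), so Portfolio counts as 84.
Weighted total:
  Portfolio 84 × 0.08 = 6.72
  Homework 54 × 0.48 = 25.92
  Midterm exam 45 × 0.29 = 13.05
  Quizzes 84 × 0.15 = 12.6
Sum = 58.29
58.29 < 59 → F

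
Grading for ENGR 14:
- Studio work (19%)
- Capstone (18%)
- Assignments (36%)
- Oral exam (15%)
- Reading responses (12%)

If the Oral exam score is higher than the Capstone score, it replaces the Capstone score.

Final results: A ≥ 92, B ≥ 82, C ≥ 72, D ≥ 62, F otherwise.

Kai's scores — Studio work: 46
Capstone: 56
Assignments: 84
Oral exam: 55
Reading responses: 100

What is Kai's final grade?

Oral exam (55) ≤ Capstone (56), so Capstone stays at 56.
Weighted total:
  Studio work 46 × 0.19 = 8.74
  Capstone 56 × 0.18 = 10.08
  Assignments 84 × 0.36 = 30.24
  Oral exam 55 × 0.15 = 8.25
  Reading responses 100 × 0.12 = 12
Sum = 69.31
69.31 is ≥ 62 and < 72 → D

D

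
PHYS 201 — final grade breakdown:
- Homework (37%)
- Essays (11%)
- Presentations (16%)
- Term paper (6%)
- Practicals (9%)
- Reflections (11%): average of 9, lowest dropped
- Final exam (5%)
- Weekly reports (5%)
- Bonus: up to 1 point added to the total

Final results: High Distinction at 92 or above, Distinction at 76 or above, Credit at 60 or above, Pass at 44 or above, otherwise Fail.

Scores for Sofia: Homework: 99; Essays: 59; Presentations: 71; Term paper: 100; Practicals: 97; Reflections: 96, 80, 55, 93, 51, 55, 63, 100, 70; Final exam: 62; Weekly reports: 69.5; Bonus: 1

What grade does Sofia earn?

Reflections: drop 51 → average of remaining 8 = 612/8 = 76.5
Weighted total:
  Homework 99 × 0.37 = 36.63
  Essays 59 × 0.11 = 6.49
  Presentations 71 × 0.16 = 11.36
  Term paper 100 × 0.06 = 6
  Practicals 97 × 0.09 = 8.73
  Reflections 76.5 × 0.11 = 8.415
  Final exam 62 × 0.05 = 3.1
  Weekly reports 69.5 × 0.05 = 3.475
Sum = 84.2
Bonus: 84.2 + 1 = 85.2
85.2 is ≥ 76 and < 92 → Distinction

Distinction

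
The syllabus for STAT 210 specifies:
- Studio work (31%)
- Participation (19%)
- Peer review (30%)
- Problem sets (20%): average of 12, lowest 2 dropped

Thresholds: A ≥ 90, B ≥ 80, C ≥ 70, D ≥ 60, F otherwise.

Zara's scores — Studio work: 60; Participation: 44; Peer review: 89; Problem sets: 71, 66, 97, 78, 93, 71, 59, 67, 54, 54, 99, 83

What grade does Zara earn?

Problem sets: drop 54, 54 → average of remaining 10 = 784/10 = 78.4
Weighted total:
  Studio work 60 × 0.31 = 18.6
  Participation 44 × 0.19 = 8.36
  Peer review 89 × 0.3 = 26.7
  Problem sets 78.4 × 0.2 = 15.68
Sum = 69.34
69.34 is ≥ 60 and < 70 → D

D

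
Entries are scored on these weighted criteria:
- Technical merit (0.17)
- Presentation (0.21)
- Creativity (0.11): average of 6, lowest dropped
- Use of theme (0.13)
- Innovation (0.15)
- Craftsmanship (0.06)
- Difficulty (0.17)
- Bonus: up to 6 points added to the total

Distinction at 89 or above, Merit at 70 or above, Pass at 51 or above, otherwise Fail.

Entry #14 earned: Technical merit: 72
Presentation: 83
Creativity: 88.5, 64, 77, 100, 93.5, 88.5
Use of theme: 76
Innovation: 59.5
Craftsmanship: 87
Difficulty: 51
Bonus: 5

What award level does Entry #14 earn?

Creativity: drop 64 → average of remaining 5 = 447.5/5 = 89.5
Weighted total:
  Technical merit 72 × 0.17 = 12.24
  Presentation 83 × 0.21 = 17.43
  Creativity 89.5 × 0.11 = 9.845
  Use of theme 76 × 0.13 = 9.88
  Innovation 59.5 × 0.15 = 8.925
  Craftsmanship 87 × 0.06 = 5.22
  Difficulty 51 × 0.17 = 8.67
Sum = 72.21
Bonus: 72.21 + 5 = 77.21
77.21 is ≥ 70 and < 89 → Merit

Merit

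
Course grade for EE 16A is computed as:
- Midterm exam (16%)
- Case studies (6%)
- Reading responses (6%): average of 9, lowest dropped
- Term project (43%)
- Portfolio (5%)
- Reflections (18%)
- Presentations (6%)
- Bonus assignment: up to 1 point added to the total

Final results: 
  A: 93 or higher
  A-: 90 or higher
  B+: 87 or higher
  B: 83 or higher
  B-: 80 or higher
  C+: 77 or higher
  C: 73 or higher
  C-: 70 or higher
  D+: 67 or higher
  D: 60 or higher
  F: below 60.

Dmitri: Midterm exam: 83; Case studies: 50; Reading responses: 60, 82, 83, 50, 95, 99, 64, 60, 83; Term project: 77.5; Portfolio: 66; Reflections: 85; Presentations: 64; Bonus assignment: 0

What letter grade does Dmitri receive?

C

Reading responses: drop 50 → average of remaining 8 = 626/8 = 78.25
Weighted total:
  Midterm exam 83 × 0.16 = 13.28
  Case studies 50 × 0.06 = 3
  Reading responses 78.25 × 0.06 = 4.695
  Term project 77.5 × 0.43 = 33.325
  Portfolio 66 × 0.05 = 3.3
  Reflections 85 × 0.18 = 15.3
  Presentations 64 × 0.06 = 3.84
Sum = 76.74
Bonus assignment: 76.74 + 0 = 76.74
76.74 is ≥ 73 and < 77 → C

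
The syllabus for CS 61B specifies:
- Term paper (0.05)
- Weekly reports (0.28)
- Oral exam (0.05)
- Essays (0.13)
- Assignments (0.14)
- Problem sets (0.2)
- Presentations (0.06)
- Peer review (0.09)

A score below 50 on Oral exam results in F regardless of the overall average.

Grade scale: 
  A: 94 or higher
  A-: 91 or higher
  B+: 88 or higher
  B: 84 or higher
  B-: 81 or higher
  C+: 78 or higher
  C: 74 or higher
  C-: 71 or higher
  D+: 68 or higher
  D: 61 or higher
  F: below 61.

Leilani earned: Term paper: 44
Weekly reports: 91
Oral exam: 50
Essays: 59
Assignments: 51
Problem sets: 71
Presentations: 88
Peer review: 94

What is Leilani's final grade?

Oral exam score 50 ≥ 50: minimum met.
Weighted total:
  Term paper 44 × 0.05 = 2.2
  Weekly reports 91 × 0.28 = 25.48
  Oral exam 50 × 0.05 = 2.5
  Essays 59 × 0.13 = 7.67
  Assignments 51 × 0.14 = 7.14
  Problem sets 71 × 0.2 = 14.2
  Presentations 88 × 0.06 = 5.28
  Peer review 94 × 0.09 = 8.46
Sum = 72.93
72.93 is ≥ 71 and < 74 → C-

C-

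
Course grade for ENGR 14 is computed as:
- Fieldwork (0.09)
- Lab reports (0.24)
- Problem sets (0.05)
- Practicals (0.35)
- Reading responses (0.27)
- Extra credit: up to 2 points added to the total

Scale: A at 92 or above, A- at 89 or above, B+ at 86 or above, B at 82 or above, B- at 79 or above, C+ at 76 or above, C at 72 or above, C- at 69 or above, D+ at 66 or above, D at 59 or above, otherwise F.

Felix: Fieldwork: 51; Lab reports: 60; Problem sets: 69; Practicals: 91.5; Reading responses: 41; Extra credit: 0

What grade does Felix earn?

D

Weighted total:
  Fieldwork 51 × 0.09 = 4.59
  Lab reports 60 × 0.24 = 14.4
  Problem sets 69 × 0.05 = 3.45
  Practicals 91.5 × 0.35 = 32.025
  Reading responses 41 × 0.27 = 11.07
Sum = 65.535
Extra credit: 65.535 + 0 = 65.535
65.535 is ≥ 59 and < 66 → D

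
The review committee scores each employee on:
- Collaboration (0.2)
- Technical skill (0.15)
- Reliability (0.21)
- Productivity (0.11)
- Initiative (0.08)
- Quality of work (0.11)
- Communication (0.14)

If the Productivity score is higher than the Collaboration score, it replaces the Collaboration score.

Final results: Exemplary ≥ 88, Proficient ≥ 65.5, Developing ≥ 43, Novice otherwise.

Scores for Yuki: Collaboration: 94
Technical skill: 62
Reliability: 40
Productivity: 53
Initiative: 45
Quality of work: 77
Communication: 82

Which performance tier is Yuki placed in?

Proficient

Productivity (53) ≤ Collaboration (94), so Collaboration stays at 94.
Weighted total:
  Collaboration 94 × 0.2 = 18.8
  Technical skill 62 × 0.15 = 9.3
  Reliability 40 × 0.21 = 8.4
  Productivity 53 × 0.11 = 5.83
  Initiative 45 × 0.08 = 3.6
  Quality of work 77 × 0.11 = 8.47
  Communication 82 × 0.14 = 11.48
Sum = 65.88
65.88 is ≥ 65.5 and < 88 → Proficient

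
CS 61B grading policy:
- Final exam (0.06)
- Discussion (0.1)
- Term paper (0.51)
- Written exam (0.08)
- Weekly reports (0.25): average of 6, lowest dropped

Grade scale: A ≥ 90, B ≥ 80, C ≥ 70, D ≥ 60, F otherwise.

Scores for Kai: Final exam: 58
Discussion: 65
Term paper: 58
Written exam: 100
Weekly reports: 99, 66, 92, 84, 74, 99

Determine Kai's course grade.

D

Weekly reports: drop 66 → average of remaining 5 = 448/5 = 89.6
Weighted total:
  Final exam 58 × 0.06 = 3.48
  Discussion 65 × 0.1 = 6.5
  Term paper 58 × 0.51 = 29.58
  Written exam 100 × 0.08 = 8
  Weekly reports 89.6 × 0.25 = 22.4
Sum = 69.96
69.96 is ≥ 60 and < 70 → D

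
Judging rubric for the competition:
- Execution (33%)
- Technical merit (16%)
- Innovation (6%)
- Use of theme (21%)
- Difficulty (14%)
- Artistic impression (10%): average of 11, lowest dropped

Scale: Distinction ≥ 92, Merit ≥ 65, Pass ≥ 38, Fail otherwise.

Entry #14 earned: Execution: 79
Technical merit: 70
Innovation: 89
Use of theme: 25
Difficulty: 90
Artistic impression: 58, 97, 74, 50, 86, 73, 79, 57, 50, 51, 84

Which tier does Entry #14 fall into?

Artistic impression: drop 50 → average of remaining 10 = 709/10 = 70.9
Weighted total:
  Execution 79 × 0.33 = 26.07
  Technical merit 70 × 0.16 = 11.2
  Innovation 89 × 0.06 = 5.34
  Use of theme 25 × 0.21 = 5.25
  Difficulty 90 × 0.14 = 12.6
  Artistic impression 70.9 × 0.1 = 7.09
Sum = 67.55
67.55 is ≥ 65 and < 92 → Merit

Merit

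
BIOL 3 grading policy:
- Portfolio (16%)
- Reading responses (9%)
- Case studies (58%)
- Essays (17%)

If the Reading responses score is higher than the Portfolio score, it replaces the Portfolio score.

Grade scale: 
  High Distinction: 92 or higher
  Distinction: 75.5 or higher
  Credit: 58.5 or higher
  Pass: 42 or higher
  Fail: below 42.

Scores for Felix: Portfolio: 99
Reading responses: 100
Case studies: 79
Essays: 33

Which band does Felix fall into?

Reading responses (100) > Portfolio (99), so Portfolio counts as 100.
Weighted total:
  Portfolio 100 × 0.16 = 16
  Reading responses 100 × 0.09 = 9
  Case studies 79 × 0.58 = 45.82
  Essays 33 × 0.17 = 5.61
Sum = 76.43
76.43 is ≥ 75.5 and < 92 → Distinction

Distinction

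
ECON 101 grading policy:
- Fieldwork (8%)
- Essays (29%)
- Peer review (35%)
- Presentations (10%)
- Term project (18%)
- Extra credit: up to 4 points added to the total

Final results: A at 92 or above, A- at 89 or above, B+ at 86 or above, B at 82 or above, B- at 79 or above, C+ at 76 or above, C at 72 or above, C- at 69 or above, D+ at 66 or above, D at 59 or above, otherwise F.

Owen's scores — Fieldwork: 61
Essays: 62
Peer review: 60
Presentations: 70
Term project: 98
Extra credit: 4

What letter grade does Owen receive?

Weighted total:
  Fieldwork 61 × 0.08 = 4.88
  Essays 62 × 0.29 = 17.98
  Peer review 60 × 0.35 = 21
  Presentations 70 × 0.1 = 7
  Term project 98 × 0.18 = 17.64
Sum = 68.5
Extra credit: 68.5 + 4 = 72.5
72.5 is ≥ 72 and < 76 → C

C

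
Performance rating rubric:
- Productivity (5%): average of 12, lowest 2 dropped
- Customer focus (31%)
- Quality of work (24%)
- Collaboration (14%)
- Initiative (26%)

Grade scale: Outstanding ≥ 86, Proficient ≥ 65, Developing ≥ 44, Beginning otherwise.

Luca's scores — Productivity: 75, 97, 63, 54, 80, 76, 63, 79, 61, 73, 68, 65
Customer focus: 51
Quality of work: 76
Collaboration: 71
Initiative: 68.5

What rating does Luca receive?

Productivity: drop 54, 61 → average of remaining 10 = 739/10 = 73.9
Weighted total:
  Productivity 73.9 × 0.05 = 3.695
  Customer focus 51 × 0.31 = 15.81
  Quality of work 76 × 0.24 = 18.24
  Collaboration 71 × 0.14 = 9.94
  Initiative 68.5 × 0.26 = 17.81
Sum = 65.495
65.495 is ≥ 65 and < 86 → Proficient

Proficient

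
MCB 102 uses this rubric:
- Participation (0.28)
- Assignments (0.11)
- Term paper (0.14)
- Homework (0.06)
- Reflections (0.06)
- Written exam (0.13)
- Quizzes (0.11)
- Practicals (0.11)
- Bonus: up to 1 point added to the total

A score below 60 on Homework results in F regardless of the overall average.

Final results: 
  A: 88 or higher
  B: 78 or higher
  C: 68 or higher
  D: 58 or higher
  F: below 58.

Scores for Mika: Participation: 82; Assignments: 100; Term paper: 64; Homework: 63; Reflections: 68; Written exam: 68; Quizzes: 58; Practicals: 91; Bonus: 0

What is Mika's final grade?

C

Homework score 63 ≥ 60: minimum met.
Weighted total:
  Participation 82 × 0.28 = 22.96
  Assignments 100 × 0.11 = 11
  Term paper 64 × 0.14 = 8.96
  Homework 63 × 0.06 = 3.78
  Reflections 68 × 0.06 = 4.08
  Written exam 68 × 0.13 = 8.84
  Quizzes 58 × 0.11 = 6.38
  Practicals 91 × 0.11 = 10.01
Sum = 76.01
Bonus: 76.01 + 0 = 76.01
76.01 is ≥ 68 and < 78 → C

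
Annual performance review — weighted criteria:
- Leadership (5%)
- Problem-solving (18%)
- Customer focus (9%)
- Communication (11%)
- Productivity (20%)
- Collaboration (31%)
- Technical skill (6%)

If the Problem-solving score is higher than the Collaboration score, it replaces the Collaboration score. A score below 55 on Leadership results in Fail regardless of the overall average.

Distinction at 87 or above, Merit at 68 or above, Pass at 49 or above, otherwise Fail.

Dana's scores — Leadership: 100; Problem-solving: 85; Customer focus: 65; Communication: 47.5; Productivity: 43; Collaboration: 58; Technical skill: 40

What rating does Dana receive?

Merit

Problem-solving (85) > Collaboration (58), so Collaboration counts as 85.
Leadership score 100 ≥ 55: minimum met.
Weighted total:
  Leadership 100 × 0.05 = 5
  Problem-solving 85 × 0.18 = 15.3
  Customer focus 65 × 0.09 = 5.85
  Communication 47.5 × 0.11 = 5.225
  Productivity 43 × 0.2 = 8.6
  Collaboration 85 × 0.31 = 26.35
  Technical skill 40 × 0.06 = 2.4
Sum = 68.725
68.725 is ≥ 68 and < 87 → Merit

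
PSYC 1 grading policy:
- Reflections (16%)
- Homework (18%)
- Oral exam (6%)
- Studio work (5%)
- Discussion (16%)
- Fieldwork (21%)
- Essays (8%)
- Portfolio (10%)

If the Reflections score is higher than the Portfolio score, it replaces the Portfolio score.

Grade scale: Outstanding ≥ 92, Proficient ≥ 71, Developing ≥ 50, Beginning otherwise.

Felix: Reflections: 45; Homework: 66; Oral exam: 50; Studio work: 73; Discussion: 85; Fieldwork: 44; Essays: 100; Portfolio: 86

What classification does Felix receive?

Reflections (45) ≤ Portfolio (86), so Portfolio stays at 86.
Weighted total:
  Reflections 45 × 0.16 = 7.2
  Homework 66 × 0.18 = 11.88
  Oral exam 50 × 0.06 = 3
  Studio work 73 × 0.05 = 3.65
  Discussion 85 × 0.16 = 13.6
  Fieldwork 44 × 0.21 = 9.24
  Essays 100 × 0.08 = 8
  Portfolio 86 × 0.1 = 8.6
Sum = 65.17
65.17 is ≥ 50 and < 71 → Developing

Developing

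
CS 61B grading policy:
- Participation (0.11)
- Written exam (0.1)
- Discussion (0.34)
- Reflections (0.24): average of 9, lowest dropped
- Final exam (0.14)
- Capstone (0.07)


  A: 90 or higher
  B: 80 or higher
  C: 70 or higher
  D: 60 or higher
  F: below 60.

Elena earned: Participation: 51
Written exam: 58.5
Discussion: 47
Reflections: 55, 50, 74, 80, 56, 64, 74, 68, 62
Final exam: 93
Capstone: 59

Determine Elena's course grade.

Reflections: drop 50 → average of remaining 8 = 533/8 = 66.625
Weighted total:
  Participation 51 × 0.11 = 5.61
  Written exam 58.5 × 0.1 = 5.85
  Discussion 47 × 0.34 = 15.98
  Reflections 66.625 × 0.24 = 15.99
  Final exam 93 × 0.14 = 13.02
  Capstone 59 × 0.07 = 4.13
Sum = 60.58
60.58 is ≥ 60 and < 70 → D

D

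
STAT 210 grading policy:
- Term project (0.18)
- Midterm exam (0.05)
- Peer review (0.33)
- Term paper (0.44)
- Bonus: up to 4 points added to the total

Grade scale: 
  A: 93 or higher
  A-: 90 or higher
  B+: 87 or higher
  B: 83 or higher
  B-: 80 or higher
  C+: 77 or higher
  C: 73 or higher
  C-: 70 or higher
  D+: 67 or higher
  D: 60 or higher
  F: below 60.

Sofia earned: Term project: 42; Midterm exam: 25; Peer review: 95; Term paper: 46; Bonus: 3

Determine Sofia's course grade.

Weighted total:
  Term project 42 × 0.18 = 7.56
  Midterm exam 25 × 0.05 = 1.25
  Peer review 95 × 0.33 = 31.35
  Term paper 46 × 0.44 = 20.24
Sum = 60.4
Bonus: 60.4 + 3 = 63.4
63.4 is ≥ 60 and < 67 → D

D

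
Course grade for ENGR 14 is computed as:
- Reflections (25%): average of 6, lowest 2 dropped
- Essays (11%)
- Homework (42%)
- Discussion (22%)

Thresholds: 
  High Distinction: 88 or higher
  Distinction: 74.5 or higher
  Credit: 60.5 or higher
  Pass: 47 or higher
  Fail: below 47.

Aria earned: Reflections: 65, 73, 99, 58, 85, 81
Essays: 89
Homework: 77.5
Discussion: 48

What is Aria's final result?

Credit

Reflections: drop 58, 65 → average of remaining 4 = 338/4 = 84.5
Weighted total:
  Reflections 84.5 × 0.25 = 21.125
  Essays 89 × 0.11 = 9.79
  Homework 77.5 × 0.42 = 32.55
  Discussion 48 × 0.22 = 10.56
Sum = 74.025
74.025 is ≥ 60.5 and < 74.5 → Credit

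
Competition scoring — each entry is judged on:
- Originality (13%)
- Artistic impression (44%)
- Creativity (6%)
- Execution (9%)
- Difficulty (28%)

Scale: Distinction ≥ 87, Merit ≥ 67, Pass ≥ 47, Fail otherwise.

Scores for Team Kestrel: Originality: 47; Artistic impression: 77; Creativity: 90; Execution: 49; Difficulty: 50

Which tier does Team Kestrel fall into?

Pass

Weighted total:
  Originality 47 × 0.13 = 6.11
  Artistic impression 77 × 0.44 = 33.88
  Creativity 90 × 0.06 = 5.4
  Execution 49 × 0.09 = 4.41
  Difficulty 50 × 0.28 = 14
Sum = 63.8
63.8 is ≥ 47 and < 67 → Pass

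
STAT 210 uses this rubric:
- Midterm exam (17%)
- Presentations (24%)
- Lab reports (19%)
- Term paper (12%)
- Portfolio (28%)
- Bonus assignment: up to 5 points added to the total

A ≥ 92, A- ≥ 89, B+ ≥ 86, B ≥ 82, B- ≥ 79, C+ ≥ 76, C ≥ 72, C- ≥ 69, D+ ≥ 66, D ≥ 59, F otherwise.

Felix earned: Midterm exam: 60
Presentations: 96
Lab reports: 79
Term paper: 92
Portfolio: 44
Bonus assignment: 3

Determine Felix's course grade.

Weighted total:
  Midterm exam 60 × 0.17 = 10.2
  Presentations 96 × 0.24 = 23.04
  Lab reports 79 × 0.19 = 15.01
  Term paper 92 × 0.12 = 11.04
  Portfolio 44 × 0.28 = 12.32
Sum = 71.61
Bonus assignment: 71.61 + 3 = 74.61
74.61 is ≥ 72 and < 76 → C

C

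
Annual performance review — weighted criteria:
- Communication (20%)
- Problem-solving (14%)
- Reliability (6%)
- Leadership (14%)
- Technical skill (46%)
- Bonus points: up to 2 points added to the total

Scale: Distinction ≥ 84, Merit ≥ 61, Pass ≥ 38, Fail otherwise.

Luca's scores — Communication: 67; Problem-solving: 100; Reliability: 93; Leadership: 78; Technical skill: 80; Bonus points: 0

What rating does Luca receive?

Weighted total:
  Communication 67 × 0.2 = 13.4
  Problem-solving 100 × 0.14 = 14
  Reliability 93 × 0.06 = 5.58
  Leadership 78 × 0.14 = 10.92
  Technical skill 80 × 0.46 = 36.8
Sum = 80.7
Bonus points: 80.7 + 0 = 80.7
80.7 is ≥ 61 and < 84 → Merit

Merit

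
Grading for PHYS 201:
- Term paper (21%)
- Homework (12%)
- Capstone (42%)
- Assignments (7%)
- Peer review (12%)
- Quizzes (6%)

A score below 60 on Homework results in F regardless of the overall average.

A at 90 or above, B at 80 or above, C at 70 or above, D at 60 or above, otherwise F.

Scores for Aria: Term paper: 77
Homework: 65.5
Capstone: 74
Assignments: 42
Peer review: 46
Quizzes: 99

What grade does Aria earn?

Homework score 65.5 ≥ 60: minimum met.
Weighted total:
  Term paper 77 × 0.21 = 16.17
  Homework 65.5 × 0.12 = 7.86
  Capstone 74 × 0.42 = 31.08
  Assignments 42 × 0.07 = 2.94
  Peer review 46 × 0.12 = 5.52
  Quizzes 99 × 0.06 = 5.94
Sum = 69.51
69.51 is ≥ 60 and < 70 → D

D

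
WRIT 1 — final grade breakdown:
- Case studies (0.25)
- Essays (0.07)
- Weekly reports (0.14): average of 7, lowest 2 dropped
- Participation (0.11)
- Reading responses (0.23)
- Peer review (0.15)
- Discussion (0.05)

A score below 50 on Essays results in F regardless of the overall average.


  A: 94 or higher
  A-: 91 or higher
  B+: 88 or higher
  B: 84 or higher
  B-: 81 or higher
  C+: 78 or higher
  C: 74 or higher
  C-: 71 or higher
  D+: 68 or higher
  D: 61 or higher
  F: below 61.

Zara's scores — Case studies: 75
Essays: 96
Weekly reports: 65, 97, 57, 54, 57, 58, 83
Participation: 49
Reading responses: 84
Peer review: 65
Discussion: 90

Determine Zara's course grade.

Weekly reports: drop 54, 57 → average of remaining 5 = 360/5 = 72
Essays score 96 ≥ 50: minimum met.
Weighted total:
  Case studies 75 × 0.25 = 18.75
  Essays 96 × 0.07 = 6.72
  Weekly reports 72 × 0.14 = 10.08
  Participation 49 × 0.11 = 5.39
  Reading responses 84 × 0.23 = 19.32
  Peer review 65 × 0.15 = 9.75
  Discussion 90 × 0.05 = 4.5
Sum = 74.51
74.51 is ≥ 74 and < 78 → C

C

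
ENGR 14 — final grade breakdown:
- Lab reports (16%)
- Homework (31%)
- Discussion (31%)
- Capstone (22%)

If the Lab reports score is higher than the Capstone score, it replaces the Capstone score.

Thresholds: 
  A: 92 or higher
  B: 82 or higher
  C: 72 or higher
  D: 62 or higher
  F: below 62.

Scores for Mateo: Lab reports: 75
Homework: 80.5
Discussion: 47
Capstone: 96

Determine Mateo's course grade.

Lab reports (75) ≤ Capstone (96), so Capstone stays at 96.
Weighted total:
  Lab reports 75 × 0.16 = 12
  Homework 80.5 × 0.31 = 24.955
  Discussion 47 × 0.31 = 14.57
  Capstone 96 × 0.22 = 21.12
Sum = 72.645
72.645 is ≥ 72 and < 82 → C

C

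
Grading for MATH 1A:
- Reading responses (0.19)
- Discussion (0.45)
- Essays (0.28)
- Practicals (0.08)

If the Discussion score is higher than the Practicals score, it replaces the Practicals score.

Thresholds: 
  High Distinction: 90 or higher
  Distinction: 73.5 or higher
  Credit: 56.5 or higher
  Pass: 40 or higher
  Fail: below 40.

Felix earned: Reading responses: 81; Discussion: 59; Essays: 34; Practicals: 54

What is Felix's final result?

Pass

Discussion (59) > Practicals (54), so Practicals counts as 59.
Weighted total:
  Reading responses 81 × 0.19 = 15.39
  Discussion 59 × 0.45 = 26.55
  Essays 34 × 0.28 = 9.52
  Practicals 59 × 0.08 = 4.72
Sum = 56.18
56.18 is ≥ 40 and < 56.5 → Pass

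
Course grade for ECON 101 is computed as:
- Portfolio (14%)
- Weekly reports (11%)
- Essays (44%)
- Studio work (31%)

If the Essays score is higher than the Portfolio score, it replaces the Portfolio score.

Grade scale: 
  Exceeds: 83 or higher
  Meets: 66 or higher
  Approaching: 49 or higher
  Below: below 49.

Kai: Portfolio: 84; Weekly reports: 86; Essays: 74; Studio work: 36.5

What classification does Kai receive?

Approaching

Essays (74) ≤ Portfolio (84), so Portfolio stays at 84.
Weighted total:
  Portfolio 84 × 0.14 = 11.76
  Weekly reports 86 × 0.11 = 9.46
  Essays 74 × 0.44 = 32.56
  Studio work 36.5 × 0.31 = 11.315
Sum = 65.095
65.095 is ≥ 49 and < 66 → Approaching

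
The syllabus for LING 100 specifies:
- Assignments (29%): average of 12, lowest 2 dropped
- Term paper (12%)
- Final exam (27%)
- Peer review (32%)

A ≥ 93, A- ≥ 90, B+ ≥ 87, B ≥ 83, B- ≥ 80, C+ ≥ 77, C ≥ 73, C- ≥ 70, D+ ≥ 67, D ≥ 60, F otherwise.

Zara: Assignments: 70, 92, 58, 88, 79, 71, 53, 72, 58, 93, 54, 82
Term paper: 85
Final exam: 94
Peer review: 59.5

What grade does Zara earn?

C

Assignments: drop 53, 54 → average of remaining 10 = 763/10 = 76.3
Weighted total:
  Assignments 76.3 × 0.29 = 22.127
  Term paper 85 × 0.12 = 10.2
  Final exam 94 × 0.27 = 25.38
  Peer review 59.5 × 0.32 = 19.04
Sum = 76.747
76.747 is ≥ 73 and < 77 → C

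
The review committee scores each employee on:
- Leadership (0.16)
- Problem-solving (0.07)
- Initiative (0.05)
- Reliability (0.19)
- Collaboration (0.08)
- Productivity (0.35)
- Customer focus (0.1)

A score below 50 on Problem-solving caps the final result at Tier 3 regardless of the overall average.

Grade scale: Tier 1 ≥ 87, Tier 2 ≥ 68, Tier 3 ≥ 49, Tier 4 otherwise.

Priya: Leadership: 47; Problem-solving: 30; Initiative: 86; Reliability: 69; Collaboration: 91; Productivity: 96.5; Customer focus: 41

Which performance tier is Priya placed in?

Problem-solving score 30 < 50: minimum not met.
Weighted total:
  Leadership 47 × 0.16 = 7.52
  Problem-solving 30 × 0.07 = 2.1
  Initiative 86 × 0.05 = 4.3
  Reliability 69 × 0.19 = 13.11
  Collaboration 91 × 0.08 = 7.28
  Productivity 96.5 × 0.35 = 33.775
  Customer focus 41 × 0.1 = 4.1
Sum = 72.185
72.185 would be Tier 2; cap at Tier 3 applies → Tier 3.

Tier 3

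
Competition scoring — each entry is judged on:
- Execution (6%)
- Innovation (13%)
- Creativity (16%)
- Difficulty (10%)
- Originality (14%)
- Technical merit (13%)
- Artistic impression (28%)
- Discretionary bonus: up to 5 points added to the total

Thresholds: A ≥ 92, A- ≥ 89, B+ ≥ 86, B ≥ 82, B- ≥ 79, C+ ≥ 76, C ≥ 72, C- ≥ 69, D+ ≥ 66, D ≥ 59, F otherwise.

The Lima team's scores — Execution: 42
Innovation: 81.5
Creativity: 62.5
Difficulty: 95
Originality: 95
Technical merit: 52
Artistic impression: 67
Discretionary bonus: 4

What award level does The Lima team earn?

C

Weighted total:
  Execution 42 × 0.06 = 2.52
  Innovation 81.5 × 0.13 = 10.595
  Creativity 62.5 × 0.16 = 10
  Difficulty 95 × 0.1 = 9.5
  Originality 95 × 0.14 = 13.3
  Technical merit 52 × 0.13 = 6.76
  Artistic impression 67 × 0.28 = 18.76
Sum = 71.435
Discretionary bonus: 71.435 + 4 = 75.435
75.435 is ≥ 72 and < 76 → C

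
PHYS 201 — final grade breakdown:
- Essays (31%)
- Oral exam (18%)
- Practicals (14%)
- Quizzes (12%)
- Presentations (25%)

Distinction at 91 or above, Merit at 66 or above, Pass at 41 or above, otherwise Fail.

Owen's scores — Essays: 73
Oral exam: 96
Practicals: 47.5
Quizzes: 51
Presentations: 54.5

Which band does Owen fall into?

Merit

Weighted total:
  Essays 73 × 0.31 = 22.63
  Oral exam 96 × 0.18 = 17.28
  Practicals 47.5 × 0.14 = 6.65
  Quizzes 51 × 0.12 = 6.12
  Presentations 54.5 × 0.25 = 13.625
Sum = 66.305
66.305 is ≥ 66 and < 91 → Merit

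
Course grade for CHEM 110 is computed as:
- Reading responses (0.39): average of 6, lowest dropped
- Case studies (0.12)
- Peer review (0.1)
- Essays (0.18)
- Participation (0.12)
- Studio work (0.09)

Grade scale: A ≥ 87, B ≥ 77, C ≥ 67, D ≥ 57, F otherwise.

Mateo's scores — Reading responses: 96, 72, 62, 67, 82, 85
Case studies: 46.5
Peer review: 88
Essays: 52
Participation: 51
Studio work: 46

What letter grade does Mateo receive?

Reading responses: drop 62 → average of remaining 5 = 402/5 = 80.4
Weighted total:
  Reading responses 80.4 × 0.39 = 31.356
  Case studies 46.5 × 0.12 = 5.58
  Peer review 88 × 0.1 = 8.8
  Essays 52 × 0.18 = 9.36
  Participation 51 × 0.12 = 6.12
  Studio work 46 × 0.09 = 4.14
Sum = 65.356
65.356 is ≥ 57 and < 67 → D

D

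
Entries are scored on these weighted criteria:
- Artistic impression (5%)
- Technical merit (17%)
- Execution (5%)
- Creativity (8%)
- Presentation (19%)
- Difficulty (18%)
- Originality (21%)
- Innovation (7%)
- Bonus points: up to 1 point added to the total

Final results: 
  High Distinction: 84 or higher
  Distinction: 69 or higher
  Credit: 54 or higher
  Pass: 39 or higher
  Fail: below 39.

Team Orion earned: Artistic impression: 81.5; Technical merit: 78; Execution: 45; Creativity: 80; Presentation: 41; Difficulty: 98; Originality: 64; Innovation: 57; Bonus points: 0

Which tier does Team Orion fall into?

Credit

Weighted total:
  Artistic impression 81.5 × 0.05 = 4.075
  Technical merit 78 × 0.17 = 13.26
  Execution 45 × 0.05 = 2.25
  Creativity 80 × 0.08 = 6.4
  Presentation 41 × 0.19 = 7.79
  Difficulty 98 × 0.18 = 17.64
  Originality 64 × 0.21 = 13.44
  Innovation 57 × 0.07 = 3.99
Sum = 68.845
Bonus points: 68.845 + 0 = 68.845
68.845 is ≥ 54 and < 69 → Credit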